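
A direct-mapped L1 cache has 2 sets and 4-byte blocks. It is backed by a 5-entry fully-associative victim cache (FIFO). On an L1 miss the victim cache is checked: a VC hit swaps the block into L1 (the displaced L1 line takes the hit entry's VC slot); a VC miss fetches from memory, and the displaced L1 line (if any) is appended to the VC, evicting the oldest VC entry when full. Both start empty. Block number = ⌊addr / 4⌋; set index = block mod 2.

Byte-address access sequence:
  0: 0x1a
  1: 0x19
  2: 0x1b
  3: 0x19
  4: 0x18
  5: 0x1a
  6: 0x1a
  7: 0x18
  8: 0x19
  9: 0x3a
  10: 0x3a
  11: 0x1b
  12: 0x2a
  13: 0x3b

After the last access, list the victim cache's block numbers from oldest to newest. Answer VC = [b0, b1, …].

VC = [10, 6]

  [0] addr=0x1a blk=6 s=0: MISS | VC []
  [1] addr=0x19 blk=6 s=0: L1-HIT | VC []
  [2] addr=0x1b blk=6 s=0: L1-HIT | VC []
  [3] addr=0x19 blk=6 s=0: L1-HIT | VC []
  [4] addr=0x18 blk=6 s=0: L1-HIT | VC []
  [5] addr=0x1a blk=6 s=0: L1-HIT | VC []
  [6] addr=0x1a blk=6 s=0: L1-HIT | VC []
  [7] addr=0x18 blk=6 s=0: L1-HIT | VC []
  [8] addr=0x19 blk=6 s=0: L1-HIT | VC []
  [9] addr=0x3a blk=14 s=0: MISS | VC [6]
  [10] addr=0x3a blk=14 s=0: L1-HIT | VC [6]
  [11] addr=0x1b blk=6 s=0: VC-HIT | VC [14]
  [12] addr=0x2a blk=10 s=0: MISS | VC [14, 6]
  [13] addr=0x3b blk=14 s=0: VC-HIT | VC [10, 6]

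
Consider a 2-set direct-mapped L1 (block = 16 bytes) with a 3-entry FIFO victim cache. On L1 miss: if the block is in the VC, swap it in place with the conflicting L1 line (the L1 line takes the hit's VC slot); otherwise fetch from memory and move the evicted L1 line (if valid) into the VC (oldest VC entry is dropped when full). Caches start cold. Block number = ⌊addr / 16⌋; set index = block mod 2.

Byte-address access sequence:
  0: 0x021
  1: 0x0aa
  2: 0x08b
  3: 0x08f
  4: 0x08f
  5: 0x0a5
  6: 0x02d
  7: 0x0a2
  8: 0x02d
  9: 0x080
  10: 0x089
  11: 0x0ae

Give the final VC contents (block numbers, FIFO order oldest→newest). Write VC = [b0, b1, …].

VC = [8, 2]

0: 0x21 (blk 2, set 0) → MISS  vc=[]
1: 0xaa (blk 10, set 0) → MISS  vc=[2]
2: 0x8b (blk 8, set 0) → MISS  vc=[2, 10]
3: 0x8f (blk 8, set 0) → L1-HIT  vc=[2, 10]
4: 0x8f (blk 8, set 0) → L1-HIT  vc=[2, 10]
5: 0xa5 (blk 10, set 0) → VC-HIT  vc=[2, 8]
6: 0x2d (blk 2, set 0) → VC-HIT  vc=[10, 8]
7: 0xa2 (blk 10, set 0) → VC-HIT  vc=[2, 8]
8: 0x2d (blk 2, set 0) → VC-HIT  vc=[10, 8]
9: 0x80 (blk 8, set 0) → VC-HIT  vc=[10, 2]
10: 0x89 (blk 8, set 0) → L1-HIT  vc=[10, 2]
11: 0xae (blk 10, set 0) → VC-HIT  vc=[8, 2]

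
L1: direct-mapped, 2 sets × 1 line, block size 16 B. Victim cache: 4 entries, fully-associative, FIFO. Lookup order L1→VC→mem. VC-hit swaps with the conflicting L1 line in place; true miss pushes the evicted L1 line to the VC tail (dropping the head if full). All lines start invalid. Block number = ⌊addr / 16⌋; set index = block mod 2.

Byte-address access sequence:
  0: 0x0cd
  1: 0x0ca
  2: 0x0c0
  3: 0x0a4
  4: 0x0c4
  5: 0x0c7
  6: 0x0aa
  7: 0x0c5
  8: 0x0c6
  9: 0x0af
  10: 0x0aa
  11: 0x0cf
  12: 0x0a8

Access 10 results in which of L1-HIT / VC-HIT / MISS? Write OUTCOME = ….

0: 0xcd (blk 12, set 0) → MISS  vc=[]
1: 0xca (blk 12, set 0) → L1-HIT  vc=[]
2: 0xc0 (blk 12, set 0) → L1-HIT  vc=[]
3: 0xa4 (blk 10, set 0) → MISS  vc=[12]
4: 0xc4 (blk 12, set 0) → VC-HIT  vc=[10]
5: 0xc7 (blk 12, set 0) → L1-HIT  vc=[10]
6: 0xaa (blk 10, set 0) → VC-HIT  vc=[12]
7: 0xc5 (blk 12, set 0) → VC-HIT  vc=[10]
8: 0xc6 (blk 12, set 0) → L1-HIT  vc=[10]
9: 0xaf (blk 10, set 0) → VC-HIT  vc=[12]
10: 0xaa (blk 10, set 0) → L1-HIT  vc=[12]
11: 0xcf (blk 12, set 0) → VC-HIT  vc=[10]
12: 0xa8 (blk 10, set 0) → VC-HIT  vc=[12]

OUTCOME = L1-HIT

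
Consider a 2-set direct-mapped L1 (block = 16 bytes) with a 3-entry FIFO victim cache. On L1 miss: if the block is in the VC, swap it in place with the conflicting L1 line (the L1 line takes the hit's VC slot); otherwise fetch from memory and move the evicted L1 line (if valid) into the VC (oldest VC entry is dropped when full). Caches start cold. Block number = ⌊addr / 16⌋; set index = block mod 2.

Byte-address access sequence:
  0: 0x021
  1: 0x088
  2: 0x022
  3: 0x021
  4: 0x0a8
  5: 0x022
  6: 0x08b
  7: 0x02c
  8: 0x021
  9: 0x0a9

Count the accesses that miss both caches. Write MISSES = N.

MISSES = 3

  [0] addr=0x21 blk=2 s=0: MISS | VC []
  [1] addr=0x88 blk=8 s=0: MISS | VC [2]
  [2] addr=0x22 blk=2 s=0: VC-HIT | VC [8]
  [3] addr=0x21 blk=2 s=0: L1-HIT | VC [8]
  [4] addr=0xa8 blk=10 s=0: MISS | VC [8, 2]
  [5] addr=0x22 blk=2 s=0: VC-HIT | VC [8, 10]
  [6] addr=0x8b blk=8 s=0: VC-HIT | VC [2, 10]
  [7] addr=0x2c blk=2 s=0: VC-HIT | VC [8, 10]
  [8] addr=0x21 blk=2 s=0: L1-HIT | VC [8, 10]
  [9] addr=0xa9 blk=10 s=0: VC-HIT | VC [8, 2]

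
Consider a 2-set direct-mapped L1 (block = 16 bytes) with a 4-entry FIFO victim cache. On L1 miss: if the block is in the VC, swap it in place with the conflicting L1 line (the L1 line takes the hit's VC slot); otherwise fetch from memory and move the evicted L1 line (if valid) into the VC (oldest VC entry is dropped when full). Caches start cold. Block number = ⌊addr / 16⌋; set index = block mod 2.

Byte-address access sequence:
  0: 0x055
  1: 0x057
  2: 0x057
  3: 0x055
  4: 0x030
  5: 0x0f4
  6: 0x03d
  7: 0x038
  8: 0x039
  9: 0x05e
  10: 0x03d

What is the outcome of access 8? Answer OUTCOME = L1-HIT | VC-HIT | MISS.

OUTCOME = L1-HIT

  [0] addr=0x55 blk=5 s=1: MISS | VC []
  [1] addr=0x57 blk=5 s=1: L1-HIT | VC []
  [2] addr=0x57 blk=5 s=1: L1-HIT | VC []
  [3] addr=0x55 blk=5 s=1: L1-HIT | VC []
  [4] addr=0x30 blk=3 s=1: MISS | VC [5]
  [5] addr=0xf4 blk=15 s=1: MISS | VC [5, 3]
  [6] addr=0x3d blk=3 s=1: VC-HIT | VC [5, 15]
  [7] addr=0x38 blk=3 s=1: L1-HIT | VC [5, 15]
  [8] addr=0x39 blk=3 s=1: L1-HIT | VC [5, 15]
  [9] addr=0x5e blk=5 s=1: VC-HIT | VC [3, 15]
  [10] addr=0x3d blk=3 s=1: VC-HIT | VC [5, 15]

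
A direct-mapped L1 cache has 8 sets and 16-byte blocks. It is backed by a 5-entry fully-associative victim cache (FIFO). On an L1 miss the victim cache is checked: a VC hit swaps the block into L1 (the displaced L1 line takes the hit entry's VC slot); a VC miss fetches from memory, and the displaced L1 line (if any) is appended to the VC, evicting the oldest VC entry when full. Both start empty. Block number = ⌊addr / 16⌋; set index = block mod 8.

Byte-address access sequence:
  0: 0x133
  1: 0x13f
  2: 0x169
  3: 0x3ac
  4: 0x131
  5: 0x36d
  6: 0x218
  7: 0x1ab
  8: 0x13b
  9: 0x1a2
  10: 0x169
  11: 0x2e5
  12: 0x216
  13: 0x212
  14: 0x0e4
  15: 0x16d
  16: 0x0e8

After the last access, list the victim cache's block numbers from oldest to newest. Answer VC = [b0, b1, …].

0: 0x133 (blk 19, set 3) → MISS  vc=[]
1: 0x13f (blk 19, set 3) → L1-HIT  vc=[]
2: 0x169 (blk 22, set 6) → MISS  vc=[]
3: 0x3ac (blk 58, set 2) → MISS  vc=[]
4: 0x131 (blk 19, set 3) → L1-HIT  vc=[]
5: 0x36d (blk 54, set 6) → MISS  vc=[22]
6: 0x218 (blk 33, set 1) → MISS  vc=[22]
7: 0x1ab (blk 26, set 2) → MISS  vc=[22, 58]
8: 0x13b (blk 19, set 3) → L1-HIT  vc=[22, 58]
9: 0x1a2 (blk 26, set 2) → L1-HIT  vc=[22, 58]
10: 0x169 (blk 22, set 6) → VC-HIT  vc=[54, 58]
11: 0x2e5 (blk 46, set 6) → MISS  vc=[54, 58, 22]
12: 0x216 (blk 33, set 1) → L1-HIT  vc=[54, 58, 22]
13: 0x212 (blk 33, set 1) → L1-HIT  vc=[54, 58, 22]
14: 0xe4 (blk 14, set 6) → MISS  vc=[54, 58, 22, 46]
15: 0x16d (blk 22, set 6) → VC-HIT  vc=[54, 58, 14, 46]
16: 0xe8 (blk 14, set 6) → VC-HIT  vc=[54, 58, 22, 46]

VC = [54, 58, 22, 46]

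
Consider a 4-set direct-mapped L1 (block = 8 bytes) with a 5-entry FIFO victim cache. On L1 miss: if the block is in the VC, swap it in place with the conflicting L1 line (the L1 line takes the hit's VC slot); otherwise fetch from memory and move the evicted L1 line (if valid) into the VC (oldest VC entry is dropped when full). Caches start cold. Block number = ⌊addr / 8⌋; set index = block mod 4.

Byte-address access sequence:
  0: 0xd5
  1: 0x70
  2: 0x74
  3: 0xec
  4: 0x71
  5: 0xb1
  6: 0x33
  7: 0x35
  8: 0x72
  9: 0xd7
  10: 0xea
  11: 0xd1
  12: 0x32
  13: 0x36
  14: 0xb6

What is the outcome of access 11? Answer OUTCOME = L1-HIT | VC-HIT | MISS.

OUTCOME = L1-HIT

0: 0xd5 (blk 26, set 2) → MISS  vc=[]
1: 0x70 (blk 14, set 2) → MISS  vc=[26]
2: 0x74 (blk 14, set 2) → L1-HIT  vc=[26]
3: 0xec (blk 29, set 1) → MISS  vc=[26]
4: 0x71 (blk 14, set 2) → L1-HIT  vc=[26]
5: 0xb1 (blk 22, set 2) → MISS  vc=[26, 14]
6: 0x33 (blk 6, set 2) → MISS  vc=[26, 14, 22]
7: 0x35 (blk 6, set 2) → L1-HIT  vc=[26, 14, 22]
8: 0x72 (blk 14, set 2) → VC-HIT  vc=[26, 6, 22]
9: 0xd7 (blk 26, set 2) → VC-HIT  vc=[14, 6, 22]
10: 0xea (blk 29, set 1) → L1-HIT  vc=[14, 6, 22]
11: 0xd1 (blk 26, set 2) → L1-HIT  vc=[14, 6, 22]
12: 0x32 (blk 6, set 2) → VC-HIT  vc=[14, 26, 22]
13: 0x36 (blk 6, set 2) → L1-HIT  vc=[14, 26, 22]
14: 0xb6 (blk 22, set 2) → VC-HIT  vc=[14, 26, 6]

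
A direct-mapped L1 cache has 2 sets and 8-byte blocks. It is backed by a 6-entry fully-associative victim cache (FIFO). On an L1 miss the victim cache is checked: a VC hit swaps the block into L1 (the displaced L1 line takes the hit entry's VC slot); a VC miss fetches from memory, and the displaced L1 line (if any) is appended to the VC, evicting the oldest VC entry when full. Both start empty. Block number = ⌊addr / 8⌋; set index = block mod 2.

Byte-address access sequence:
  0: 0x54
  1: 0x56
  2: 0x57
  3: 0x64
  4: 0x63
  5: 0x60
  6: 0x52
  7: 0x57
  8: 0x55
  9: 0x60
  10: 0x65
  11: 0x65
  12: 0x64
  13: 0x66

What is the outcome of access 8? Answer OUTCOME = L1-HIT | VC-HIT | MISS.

OUTCOME = L1-HIT

  [0] addr=0x54 blk=10 s=0: MISS | VC []
  [1] addr=0x56 blk=10 s=0: L1-HIT | VC []
  [2] addr=0x57 blk=10 s=0: L1-HIT | VC []
  [3] addr=0x64 blk=12 s=0: MISS | VC [10]
  [4] addr=0x63 blk=12 s=0: L1-HIT | VC [10]
  [5] addr=0x60 blk=12 s=0: L1-HIT | VC [10]
  [6] addr=0x52 blk=10 s=0: VC-HIT | VC [12]
  [7] addr=0x57 blk=10 s=0: L1-HIT | VC [12]
  [8] addr=0x55 blk=10 s=0: L1-HIT | VC [12]
  [9] addr=0x60 blk=12 s=0: VC-HIT | VC [10]
  [10] addr=0x65 blk=12 s=0: L1-HIT | VC [10]
  [11] addr=0x65 blk=12 s=0: L1-HIT | VC [10]
  [12] addr=0x64 blk=12 s=0: L1-HIT | VC [10]
  [13] addr=0x66 blk=12 s=0: L1-HIT | VC [10]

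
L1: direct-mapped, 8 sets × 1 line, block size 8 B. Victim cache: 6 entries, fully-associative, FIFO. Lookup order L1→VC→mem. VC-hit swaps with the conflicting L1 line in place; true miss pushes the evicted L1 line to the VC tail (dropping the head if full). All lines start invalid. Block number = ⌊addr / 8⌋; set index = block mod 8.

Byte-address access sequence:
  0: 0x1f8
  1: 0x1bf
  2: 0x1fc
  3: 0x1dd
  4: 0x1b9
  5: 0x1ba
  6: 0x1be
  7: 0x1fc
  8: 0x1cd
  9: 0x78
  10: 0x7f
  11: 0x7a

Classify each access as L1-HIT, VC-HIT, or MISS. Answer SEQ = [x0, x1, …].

SEQ = [MISS, MISS, VC-HIT, MISS, VC-HIT, L1-HIT, L1-HIT, VC-HIT, MISS, MISS, L1-HIT, L1-HIT]

0: 0x1f8 (blk 63, set 7) → MISS  vc=[]
1: 0x1bf (blk 55, set 7) → MISS  vc=[63]
2: 0x1fc (blk 63, set 7) → VC-HIT  vc=[55]
3: 0x1dd (blk 59, set 3) → MISS  vc=[55]
4: 0x1b9 (blk 55, set 7) → VC-HIT  vc=[63]
5: 0x1ba (blk 55, set 7) → L1-HIT  vc=[63]
6: 0x1be (blk 55, set 7) → L1-HIT  vc=[63]
7: 0x1fc (blk 63, set 7) → VC-HIT  vc=[55]
8: 0x1cd (blk 57, set 1) → MISS  vc=[55]
9: 0x78 (blk 15, set 7) → MISS  vc=[55, 63]
10: 0x7f (blk 15, set 7) → L1-HIT  vc=[55, 63]
11: 0x7a (blk 15, set 7) → L1-HIT  vc=[55, 63]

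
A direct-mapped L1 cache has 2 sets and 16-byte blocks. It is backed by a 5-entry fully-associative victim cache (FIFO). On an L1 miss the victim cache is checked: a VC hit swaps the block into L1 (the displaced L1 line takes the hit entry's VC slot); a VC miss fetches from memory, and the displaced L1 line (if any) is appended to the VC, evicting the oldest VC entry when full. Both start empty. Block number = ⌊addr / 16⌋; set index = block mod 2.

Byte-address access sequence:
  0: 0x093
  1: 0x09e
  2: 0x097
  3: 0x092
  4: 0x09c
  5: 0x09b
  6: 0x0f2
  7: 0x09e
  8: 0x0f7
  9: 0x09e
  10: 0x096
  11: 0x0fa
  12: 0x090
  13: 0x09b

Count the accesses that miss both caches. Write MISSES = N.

MISSES = 2

  [0] addr=0x93 blk=9 s=1: MISS | VC []
  [1] addr=0x9e blk=9 s=1: L1-HIT | VC []
  [2] addr=0x97 blk=9 s=1: L1-HIT | VC []
  [3] addr=0x92 blk=9 s=1: L1-HIT | VC []
  [4] addr=0x9c blk=9 s=1: L1-HIT | VC []
  [5] addr=0x9b blk=9 s=1: L1-HIT | VC []
  [6] addr=0xf2 blk=15 s=1: MISS | VC [9]
  [7] addr=0x9e blk=9 s=1: VC-HIT | VC [15]
  [8] addr=0xf7 blk=15 s=1: VC-HIT | VC [9]
  [9] addr=0x9e blk=9 s=1: VC-HIT | VC [15]
  [10] addr=0x96 blk=9 s=1: L1-HIT | VC [15]
  [11] addr=0xfa blk=15 s=1: VC-HIT | VC [9]
  [12] addr=0x90 blk=9 s=1: VC-HIT | VC [15]
  [13] addr=0x9b blk=9 s=1: L1-HIT | VC [15]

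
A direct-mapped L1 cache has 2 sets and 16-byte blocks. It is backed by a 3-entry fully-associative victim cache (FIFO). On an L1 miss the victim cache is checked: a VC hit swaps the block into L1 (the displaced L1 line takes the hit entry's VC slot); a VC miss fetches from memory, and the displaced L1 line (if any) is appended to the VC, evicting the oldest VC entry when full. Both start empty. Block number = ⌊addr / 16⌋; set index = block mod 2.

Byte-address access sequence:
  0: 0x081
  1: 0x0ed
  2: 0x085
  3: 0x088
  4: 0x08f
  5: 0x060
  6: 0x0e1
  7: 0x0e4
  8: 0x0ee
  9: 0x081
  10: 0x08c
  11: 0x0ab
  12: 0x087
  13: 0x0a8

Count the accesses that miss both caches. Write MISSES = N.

#0 0x81→b8/s0 MISS; vc=[]
#1 0xed→b14/s0 MISS; vc=[8]
#2 0x85→b8/s0 VC-HIT; vc=[14]
#3 0x88→b8/s0 L1-HIT; vc=[14]
#4 0x8f→b8/s0 L1-HIT; vc=[14]
#5 0x60→b6/s0 MISS; vc=[14,8]
#6 0xe1→b14/s0 VC-HIT; vc=[6,8]
#7 0xe4→b14/s0 L1-HIT; vc=[6,8]
#8 0xee→b14/s0 L1-HIT; vc=[6,8]
#9 0x81→b8/s0 VC-HIT; vc=[6,14]
#10 0x8c→b8/s0 L1-HIT; vc=[6,14]
#11 0xab→b10/s0 MISS; vc=[6,14,8]
#12 0x87→b8/s0 VC-HIT; vc=[6,14,10]
#13 0xa8→b10/s0 VC-HIT; vc=[6,14,8]

MISSES = 4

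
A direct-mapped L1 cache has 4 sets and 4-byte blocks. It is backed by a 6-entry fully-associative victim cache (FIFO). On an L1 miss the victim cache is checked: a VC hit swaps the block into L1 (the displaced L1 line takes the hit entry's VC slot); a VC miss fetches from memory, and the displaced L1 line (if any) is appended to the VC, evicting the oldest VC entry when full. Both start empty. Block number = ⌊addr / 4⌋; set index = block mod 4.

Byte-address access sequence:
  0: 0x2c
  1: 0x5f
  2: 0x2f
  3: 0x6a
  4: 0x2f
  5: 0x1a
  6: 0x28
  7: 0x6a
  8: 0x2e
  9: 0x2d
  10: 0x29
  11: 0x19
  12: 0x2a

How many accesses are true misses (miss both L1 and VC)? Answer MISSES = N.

MISSES = 5

#0 0x2c→b11/s3 MISS; vc=[]
#1 0x5f→b23/s3 MISS; vc=[11]
#2 0x2f→b11/s3 VC-HIT; vc=[23]
#3 0x6a→b26/s2 MISS; vc=[23]
#4 0x2f→b11/s3 L1-HIT; vc=[23]
#5 0x1a→b6/s2 MISS; vc=[23,26]
#6 0x28→b10/s2 MISS; vc=[23,26,6]
#7 0x6a→b26/s2 VC-HIT; vc=[23,10,6]
#8 0x2e→b11/s3 L1-HIT; vc=[23,10,6]
#9 0x2d→b11/s3 L1-HIT; vc=[23,10,6]
#10 0x29→b10/s2 VC-HIT; vc=[23,26,6]
#11 0x19→b6/s2 VC-HIT; vc=[23,26,10]
#12 0x2a→b10/s2 VC-HIT; vc=[23,26,6]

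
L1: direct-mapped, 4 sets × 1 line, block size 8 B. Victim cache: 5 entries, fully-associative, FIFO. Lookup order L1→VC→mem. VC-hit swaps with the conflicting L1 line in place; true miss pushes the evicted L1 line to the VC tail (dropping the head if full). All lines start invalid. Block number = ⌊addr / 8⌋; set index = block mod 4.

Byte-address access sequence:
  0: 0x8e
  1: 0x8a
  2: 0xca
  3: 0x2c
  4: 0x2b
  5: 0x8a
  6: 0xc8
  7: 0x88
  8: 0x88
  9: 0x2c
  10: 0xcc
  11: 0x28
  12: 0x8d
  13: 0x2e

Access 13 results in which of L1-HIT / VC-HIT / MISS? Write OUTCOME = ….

#0 0x8e→b17/s1 MISS; vc=[]
#1 0x8a→b17/s1 L1-HIT; vc=[]
#2 0xca→b25/s1 MISS; vc=[17]
#3 0x2c→b5/s1 MISS; vc=[17,25]
#4 0x2b→b5/s1 L1-HIT; vc=[17,25]
#5 0x8a→b17/s1 VC-HIT; vc=[5,25]
#6 0xc8→b25/s1 VC-HIT; vc=[5,17]
#7 0x88→b17/s1 VC-HIT; vc=[5,25]
#8 0x88→b17/s1 L1-HIT; vc=[5,25]
#9 0x2c→b5/s1 VC-HIT; vc=[17,25]
#10 0xcc→b25/s1 VC-HIT; vc=[17,5]
#11 0x28→b5/s1 VC-HIT; vc=[17,25]
#12 0x8d→b17/s1 VC-HIT; vc=[5,25]
#13 0x2e→b5/s1 VC-HIT; vc=[17,25]

OUTCOME = VC-HIT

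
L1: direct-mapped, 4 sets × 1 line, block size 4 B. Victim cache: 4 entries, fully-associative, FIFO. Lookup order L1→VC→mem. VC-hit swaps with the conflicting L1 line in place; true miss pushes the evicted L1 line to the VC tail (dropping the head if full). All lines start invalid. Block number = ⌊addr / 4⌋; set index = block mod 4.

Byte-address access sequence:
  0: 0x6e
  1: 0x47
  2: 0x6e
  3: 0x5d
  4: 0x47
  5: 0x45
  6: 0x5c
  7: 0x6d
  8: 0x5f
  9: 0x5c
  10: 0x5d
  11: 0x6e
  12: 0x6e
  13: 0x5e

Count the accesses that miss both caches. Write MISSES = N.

MISSES = 3

  [0] addr=0x6e blk=27 s=3: MISS | VC []
  [1] addr=0x47 blk=17 s=1: MISS | VC []
  [2] addr=0x6e blk=27 s=3: L1-HIT | VC []
  [3] addr=0x5d blk=23 s=3: MISS | VC [27]
  [4] addr=0x47 blk=17 s=1: L1-HIT | VC [27]
  [5] addr=0x45 blk=17 s=1: L1-HIT | VC [27]
  [6] addr=0x5c blk=23 s=3: L1-HIT | VC [27]
  [7] addr=0x6d blk=27 s=3: VC-HIT | VC [23]
  [8] addr=0x5f blk=23 s=3: VC-HIT | VC [27]
  [9] addr=0x5c blk=23 s=3: L1-HIT | VC [27]
  [10] addr=0x5d blk=23 s=3: L1-HIT | VC [27]
  [11] addr=0x6e blk=27 s=3: VC-HIT | VC [23]
  [12] addr=0x6e blk=27 s=3: L1-HIT | VC [23]
  [13] addr=0x5e blk=23 s=3: VC-HIT | VC [27]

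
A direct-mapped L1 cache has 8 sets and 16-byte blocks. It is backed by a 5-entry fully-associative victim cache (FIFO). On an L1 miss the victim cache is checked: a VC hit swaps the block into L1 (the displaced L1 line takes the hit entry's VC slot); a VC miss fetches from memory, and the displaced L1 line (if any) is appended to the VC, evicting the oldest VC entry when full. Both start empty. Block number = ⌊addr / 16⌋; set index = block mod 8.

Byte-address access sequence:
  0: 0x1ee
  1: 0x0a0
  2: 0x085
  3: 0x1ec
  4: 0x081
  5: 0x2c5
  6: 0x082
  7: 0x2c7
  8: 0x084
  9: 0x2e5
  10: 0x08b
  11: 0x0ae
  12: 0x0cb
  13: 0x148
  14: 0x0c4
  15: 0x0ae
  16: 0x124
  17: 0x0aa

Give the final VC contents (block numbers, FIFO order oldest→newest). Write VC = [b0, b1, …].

0: 0x1ee (blk 30, set 6) → MISS  vc=[]
1: 0xa0 (blk 10, set 2) → MISS  vc=[]
2: 0x85 (blk 8, set 0) → MISS  vc=[]
3: 0x1ec (blk 30, set 6) → L1-HIT  vc=[]
4: 0x81 (blk 8, set 0) → L1-HIT  vc=[]
5: 0x2c5 (blk 44, set 4) → MISS  vc=[]
6: 0x82 (blk 8, set 0) → L1-HIT  vc=[]
7: 0x2c7 (blk 44, set 4) → L1-HIT  vc=[]
8: 0x84 (blk 8, set 0) → L1-HIT  vc=[]
9: 0x2e5 (blk 46, set 6) → MISS  vc=[30]
10: 0x8b (blk 8, set 0) → L1-HIT  vc=[30]
11: 0xae (blk 10, set 2) → L1-HIT  vc=[30]
12: 0xcb (blk 12, set 4) → MISS  vc=[30, 44]
13: 0x148 (blk 20, set 4) → MISS  vc=[30, 44, 12]
14: 0xc4 (blk 12, set 4) → VC-HIT  vc=[30, 44, 20]
15: 0xae (blk 10, set 2) → L1-HIT  vc=[30, 44, 20]
16: 0x124 (blk 18, set 2) → MISS  vc=[30, 44, 20, 10]
17: 0xaa (blk 10, set 2) → VC-HIT  vc=[30, 44, 20, 18]

VC = [30, 44, 20, 18]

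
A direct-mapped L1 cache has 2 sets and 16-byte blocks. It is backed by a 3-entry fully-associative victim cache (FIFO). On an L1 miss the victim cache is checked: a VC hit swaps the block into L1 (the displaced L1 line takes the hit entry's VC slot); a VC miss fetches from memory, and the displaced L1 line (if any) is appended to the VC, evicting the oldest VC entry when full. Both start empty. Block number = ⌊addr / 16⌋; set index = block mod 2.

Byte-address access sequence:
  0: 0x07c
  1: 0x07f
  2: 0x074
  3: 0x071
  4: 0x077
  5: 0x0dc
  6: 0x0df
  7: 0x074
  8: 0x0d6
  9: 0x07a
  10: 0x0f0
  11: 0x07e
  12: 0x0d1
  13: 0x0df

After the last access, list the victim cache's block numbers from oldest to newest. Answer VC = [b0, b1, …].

VC = [7, 15]

#0 0x7c→b7/s1 MISS; vc=[]
#1 0x7f→b7/s1 L1-HIT; vc=[]
#2 0x74→b7/s1 L1-HIT; vc=[]
#3 0x71→b7/s1 L1-HIT; vc=[]
#4 0x77→b7/s1 L1-HIT; vc=[]
#5 0xdc→b13/s1 MISS; vc=[7]
#6 0xdf→b13/s1 L1-HIT; vc=[7]
#7 0x74→b7/s1 VC-HIT; vc=[13]
#8 0xd6→b13/s1 VC-HIT; vc=[7]
#9 0x7a→b7/s1 VC-HIT; vc=[13]
#10 0xf0→b15/s1 MISS; vc=[13,7]
#11 0x7e→b7/s1 VC-HIT; vc=[13,15]
#12 0xd1→b13/s1 VC-HIT; vc=[7,15]
#13 0xdf→b13/s1 L1-HIT; vc=[7,15]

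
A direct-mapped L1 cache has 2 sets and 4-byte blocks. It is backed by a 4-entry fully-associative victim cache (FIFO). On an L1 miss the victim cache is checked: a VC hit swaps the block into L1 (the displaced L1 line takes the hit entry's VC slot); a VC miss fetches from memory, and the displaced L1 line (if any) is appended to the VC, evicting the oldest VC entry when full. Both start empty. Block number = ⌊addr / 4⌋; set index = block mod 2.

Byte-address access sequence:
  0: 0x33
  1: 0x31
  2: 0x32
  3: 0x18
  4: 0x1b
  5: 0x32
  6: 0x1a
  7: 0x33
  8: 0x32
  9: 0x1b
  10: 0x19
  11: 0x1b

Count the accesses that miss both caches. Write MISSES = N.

MISSES = 2

#0 0x33→b12/s0 MISS; vc=[]
#1 0x31→b12/s0 L1-HIT; vc=[]
#2 0x32→b12/s0 L1-HIT; vc=[]
#3 0x18→b6/s0 MISS; vc=[12]
#4 0x1b→b6/s0 L1-HIT; vc=[12]
#5 0x32→b12/s0 VC-HIT; vc=[6]
#6 0x1a→b6/s0 VC-HIT; vc=[12]
#7 0x33→b12/s0 VC-HIT; vc=[6]
#8 0x32→b12/s0 L1-HIT; vc=[6]
#9 0x1b→b6/s0 VC-HIT; vc=[12]
#10 0x19→b6/s0 L1-HIT; vc=[12]
#11 0x1b→b6/s0 L1-HIT; vc=[12]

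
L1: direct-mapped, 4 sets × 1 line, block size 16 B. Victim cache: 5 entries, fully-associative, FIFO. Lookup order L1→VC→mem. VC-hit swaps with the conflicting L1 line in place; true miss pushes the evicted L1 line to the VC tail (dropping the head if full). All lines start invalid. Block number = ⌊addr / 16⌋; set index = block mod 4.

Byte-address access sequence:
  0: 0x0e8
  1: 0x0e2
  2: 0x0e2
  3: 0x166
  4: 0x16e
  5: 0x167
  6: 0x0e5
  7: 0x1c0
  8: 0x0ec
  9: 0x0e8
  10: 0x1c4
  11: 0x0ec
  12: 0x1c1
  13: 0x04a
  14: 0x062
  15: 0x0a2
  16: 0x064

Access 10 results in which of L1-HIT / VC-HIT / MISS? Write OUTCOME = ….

  [0] addr=0xe8 blk=14 s=2: MISS | VC []
  [1] addr=0xe2 blk=14 s=2: L1-HIT | VC []
  [2] addr=0xe2 blk=14 s=2: L1-HIT | VC []
  [3] addr=0x166 blk=22 s=2: MISS | VC [14]
  [4] addr=0x16e blk=22 s=2: L1-HIT | VC [14]
  [5] addr=0x167 blk=22 s=2: L1-HIT | VC [14]
  [6] addr=0xe5 blk=14 s=2: VC-HIT | VC [22]
  [7] addr=0x1c0 blk=28 s=0: MISS | VC [22]
  [8] addr=0xec blk=14 s=2: L1-HIT | VC [22]
  [9] addr=0xe8 blk=14 s=2: L1-HIT | VC [22]
  [10] addr=0x1c4 blk=28 s=0: L1-HIT | VC [22]
  [11] addr=0xec blk=14 s=2: L1-HIT | VC [22]
  [12] addr=0x1c1 blk=28 s=0: L1-HIT | VC [22]
  [13] addr=0x4a blk=4 s=0: MISS | VC [22, 28]
  [14] addr=0x62 blk=6 s=2: MISS | VC [22, 28, 14]
  [15] addr=0xa2 blk=10 s=2: MISS | VC [22, 28, 14, 6]
  [16] addr=0x64 blk=6 s=2: VC-HIT | VC [22, 28, 14, 10]

OUTCOME = L1-HIT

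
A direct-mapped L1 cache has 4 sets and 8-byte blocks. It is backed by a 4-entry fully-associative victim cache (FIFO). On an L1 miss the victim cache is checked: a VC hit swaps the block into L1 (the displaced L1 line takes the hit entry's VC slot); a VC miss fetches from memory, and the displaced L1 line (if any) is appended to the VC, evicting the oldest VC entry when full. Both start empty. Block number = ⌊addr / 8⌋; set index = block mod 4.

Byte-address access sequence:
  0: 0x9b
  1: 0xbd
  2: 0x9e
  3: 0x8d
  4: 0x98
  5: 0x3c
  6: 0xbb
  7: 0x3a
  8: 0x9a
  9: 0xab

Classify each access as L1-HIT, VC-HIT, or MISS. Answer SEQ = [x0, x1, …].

SEQ = [MISS, MISS, VC-HIT, MISS, L1-HIT, MISS, VC-HIT, VC-HIT, VC-HIT, MISS]

0: 0x9b (blk 19, set 3) → MISS  vc=[]
1: 0xbd (blk 23, set 3) → MISS  vc=[19]
2: 0x9e (blk 19, set 3) → VC-HIT  vc=[23]
3: 0x8d (blk 17, set 1) → MISS  vc=[23]
4: 0x98 (blk 19, set 3) → L1-HIT  vc=[23]
5: 0x3c (blk 7, set 3) → MISS  vc=[23, 19]
6: 0xbb (blk 23, set 3) → VC-HIT  vc=[7, 19]
7: 0x3a (blk 7, set 3) → VC-HIT  vc=[23, 19]
8: 0x9a (blk 19, set 3) → VC-HIT  vc=[23, 7]
9: 0xab (blk 21, set 1) → MISS  vc=[23, 7, 17]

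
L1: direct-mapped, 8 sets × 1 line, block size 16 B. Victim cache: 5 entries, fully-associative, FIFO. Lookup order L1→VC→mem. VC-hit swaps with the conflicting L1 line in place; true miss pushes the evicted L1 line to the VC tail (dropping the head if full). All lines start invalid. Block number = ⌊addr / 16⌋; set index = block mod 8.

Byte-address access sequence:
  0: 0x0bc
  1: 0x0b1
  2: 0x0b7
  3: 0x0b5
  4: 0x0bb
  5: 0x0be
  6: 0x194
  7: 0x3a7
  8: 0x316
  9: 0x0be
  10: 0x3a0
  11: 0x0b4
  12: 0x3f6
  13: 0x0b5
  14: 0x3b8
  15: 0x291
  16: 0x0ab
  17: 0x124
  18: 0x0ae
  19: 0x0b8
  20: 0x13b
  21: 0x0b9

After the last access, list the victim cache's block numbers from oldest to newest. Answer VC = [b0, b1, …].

VC = [59, 49, 58, 18, 19]

  [0] addr=0xbc blk=11 s=3: MISS | VC []
  [1] addr=0xb1 blk=11 s=3: L1-HIT | VC []
  [2] addr=0xb7 blk=11 s=3: L1-HIT | VC []
  [3] addr=0xb5 blk=11 s=3: L1-HIT | VC []
  [4] addr=0xbb blk=11 s=3: L1-HIT | VC []
  [5] addr=0xbe blk=11 s=3: L1-HIT | VC []
  [6] addr=0x194 blk=25 s=1: MISS | VC []
  [7] addr=0x3a7 blk=58 s=2: MISS | VC []
  [8] addr=0x316 blk=49 s=1: MISS | VC [25]
  [9] addr=0xbe blk=11 s=3: L1-HIT | VC [25]
  [10] addr=0x3a0 blk=58 s=2: L1-HIT | VC [25]
  [11] addr=0xb4 blk=11 s=3: L1-HIT | VC [25]
  [12] addr=0x3f6 blk=63 s=7: MISS | VC [25]
  [13] addr=0xb5 blk=11 s=3: L1-HIT | VC [25]
  [14] addr=0x3b8 blk=59 s=3: MISS | VC [25, 11]
  [15] addr=0x291 blk=41 s=1: MISS | VC [25, 11, 49]
  [16] addr=0xab blk=10 s=2: MISS | VC [25, 11, 49, 58]
  [17] addr=0x124 blk=18 s=2: MISS | VC [25, 11, 49, 58, 10]
  [18] addr=0xae blk=10 s=2: VC-HIT | VC [25, 11, 49, 58, 18]
  [19] addr=0xb8 blk=11 s=3: VC-HIT | VC [25, 59, 49, 58, 18]
  [20] addr=0x13b blk=19 s=3: MISS | VC [59, 49, 58, 18, 11]
  [21] addr=0xb9 blk=11 s=3: VC-HIT | VC [59, 49, 58, 18, 19]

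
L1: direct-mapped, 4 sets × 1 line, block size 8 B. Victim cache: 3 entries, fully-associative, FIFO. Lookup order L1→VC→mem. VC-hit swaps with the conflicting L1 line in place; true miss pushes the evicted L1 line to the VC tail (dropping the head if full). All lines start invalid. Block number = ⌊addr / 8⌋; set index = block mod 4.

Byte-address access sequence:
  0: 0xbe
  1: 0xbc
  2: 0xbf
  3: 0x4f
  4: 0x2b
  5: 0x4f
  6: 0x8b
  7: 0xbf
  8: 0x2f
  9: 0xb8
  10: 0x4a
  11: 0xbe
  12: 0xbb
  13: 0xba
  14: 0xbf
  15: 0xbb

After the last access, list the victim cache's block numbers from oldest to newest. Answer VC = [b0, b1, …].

VC = [17, 5]

0: 0xbe (blk 23, set 3) → MISS  vc=[]
1: 0xbc (blk 23, set 3) → L1-HIT  vc=[]
2: 0xbf (blk 23, set 3) → L1-HIT  vc=[]
3: 0x4f (blk 9, set 1) → MISS  vc=[]
4: 0x2b (blk 5, set 1) → MISS  vc=[9]
5: 0x4f (blk 9, set 1) → VC-HIT  vc=[5]
6: 0x8b (blk 17, set 1) → MISS  vc=[5, 9]
7: 0xbf (blk 23, set 3) → L1-HIT  vc=[5, 9]
8: 0x2f (blk 5, set 1) → VC-HIT  vc=[17, 9]
9: 0xb8 (blk 23, set 3) → L1-HIT  vc=[17, 9]
10: 0x4a (blk 9, set 1) → VC-HIT  vc=[17, 5]
11: 0xbe (blk 23, set 3) → L1-HIT  vc=[17, 5]
12: 0xbb (blk 23, set 3) → L1-HIT  vc=[17, 5]
13: 0xba (blk 23, set 3) → L1-HIT  vc=[17, 5]
14: 0xbf (blk 23, set 3) → L1-HIT  vc=[17, 5]
15: 0xbb (blk 23, set 3) → L1-HIT  vc=[17, 5]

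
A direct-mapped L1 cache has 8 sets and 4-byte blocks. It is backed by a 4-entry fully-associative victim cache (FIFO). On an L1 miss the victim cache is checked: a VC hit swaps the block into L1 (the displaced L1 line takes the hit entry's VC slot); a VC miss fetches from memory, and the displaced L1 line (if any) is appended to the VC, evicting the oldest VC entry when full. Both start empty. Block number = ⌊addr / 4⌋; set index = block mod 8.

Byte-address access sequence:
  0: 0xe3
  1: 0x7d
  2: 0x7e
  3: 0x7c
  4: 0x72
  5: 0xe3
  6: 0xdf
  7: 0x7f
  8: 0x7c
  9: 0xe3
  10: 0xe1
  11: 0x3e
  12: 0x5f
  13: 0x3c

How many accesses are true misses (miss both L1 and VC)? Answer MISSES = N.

MISSES = 6

#0 0xe3→b56/s0 MISS; vc=[]
#1 0x7d→b31/s7 MISS; vc=[]
#2 0x7e→b31/s7 L1-HIT; vc=[]
#3 0x7c→b31/s7 L1-HIT; vc=[]
#4 0x72→b28/s4 MISS; vc=[]
#5 0xe3→b56/s0 L1-HIT; vc=[]
#6 0xdf→b55/s7 MISS; vc=[31]
#7 0x7f→b31/s7 VC-HIT; vc=[55]
#8 0x7c→b31/s7 L1-HIT; vc=[55]
#9 0xe3→b56/s0 L1-HIT; vc=[55]
#10 0xe1→b56/s0 L1-HIT; vc=[55]
#11 0x3e→b15/s7 MISS; vc=[55,31]
#12 0x5f→b23/s7 MISS; vc=[55,31,15]
#13 0x3c→b15/s7 VC-HIT; vc=[55,31,23]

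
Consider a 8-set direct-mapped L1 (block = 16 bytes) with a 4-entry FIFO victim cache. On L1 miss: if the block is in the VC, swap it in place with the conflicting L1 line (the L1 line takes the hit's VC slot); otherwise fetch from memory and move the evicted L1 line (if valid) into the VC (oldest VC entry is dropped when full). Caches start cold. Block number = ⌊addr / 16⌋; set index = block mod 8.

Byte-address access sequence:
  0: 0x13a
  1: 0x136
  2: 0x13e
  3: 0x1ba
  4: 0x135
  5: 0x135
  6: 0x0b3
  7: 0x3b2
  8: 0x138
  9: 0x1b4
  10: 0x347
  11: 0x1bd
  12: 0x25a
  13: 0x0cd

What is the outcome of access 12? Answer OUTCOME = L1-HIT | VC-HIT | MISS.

#0 0x13a→b19/s3 MISS; vc=[]
#1 0x136→b19/s3 L1-HIT; vc=[]
#2 0x13e→b19/s3 L1-HIT; vc=[]
#3 0x1ba→b27/s3 MISS; vc=[19]
#4 0x135→b19/s3 VC-HIT; vc=[27]
#5 0x135→b19/s3 L1-HIT; vc=[27]
#6 0xb3→b11/s3 MISS; vc=[27,19]
#7 0x3b2→b59/s3 MISS; vc=[27,19,11]
#8 0x138→b19/s3 VC-HIT; vc=[27,59,11]
#9 0x1b4→b27/s3 VC-HIT; vc=[19,59,11]
#10 0x347→b52/s4 MISS; vc=[19,59,11]
#11 0x1bd→b27/s3 L1-HIT; vc=[19,59,11]
#12 0x25a→b37/s5 MISS; vc=[19,59,11]
#13 0xcd→b12/s4 MISS; vc=[19,59,11,52]

OUTCOME = MISS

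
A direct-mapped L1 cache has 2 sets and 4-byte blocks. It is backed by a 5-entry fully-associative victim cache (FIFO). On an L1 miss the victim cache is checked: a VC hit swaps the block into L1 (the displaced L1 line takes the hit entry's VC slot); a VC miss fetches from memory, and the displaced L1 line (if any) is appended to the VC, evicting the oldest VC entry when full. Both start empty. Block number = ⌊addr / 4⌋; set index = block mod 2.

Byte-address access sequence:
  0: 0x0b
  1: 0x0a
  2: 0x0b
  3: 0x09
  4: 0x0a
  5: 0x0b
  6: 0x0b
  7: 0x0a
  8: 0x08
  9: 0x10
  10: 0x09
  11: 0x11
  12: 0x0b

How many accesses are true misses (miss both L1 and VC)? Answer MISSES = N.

  [0] addr=0xb blk=2 s=0: MISS | VC []
  [1] addr=0xa blk=2 s=0: L1-HIT | VC []
  [2] addr=0xb blk=2 s=0: L1-HIT | VC []
  [3] addr=0x9 blk=2 s=0: L1-HIT | VC []
  [4] addr=0xa blk=2 s=0: L1-HIT | VC []
  [5] addr=0xb blk=2 s=0: L1-HIT | VC []
  [6] addr=0xb blk=2 s=0: L1-HIT | VC []
  [7] addr=0xa blk=2 s=0: L1-HIT | VC []
  [8] addr=0x8 blk=2 s=0: L1-HIT | VC []
  [9] addr=0x10 blk=4 s=0: MISS | VC [2]
  [10] addr=0x9 blk=2 s=0: VC-HIT | VC [4]
  [11] addr=0x11 blk=4 s=0: VC-HIT | VC [2]
  [12] addr=0xb blk=2 s=0: VC-HIT | VC [4]

MISSES = 2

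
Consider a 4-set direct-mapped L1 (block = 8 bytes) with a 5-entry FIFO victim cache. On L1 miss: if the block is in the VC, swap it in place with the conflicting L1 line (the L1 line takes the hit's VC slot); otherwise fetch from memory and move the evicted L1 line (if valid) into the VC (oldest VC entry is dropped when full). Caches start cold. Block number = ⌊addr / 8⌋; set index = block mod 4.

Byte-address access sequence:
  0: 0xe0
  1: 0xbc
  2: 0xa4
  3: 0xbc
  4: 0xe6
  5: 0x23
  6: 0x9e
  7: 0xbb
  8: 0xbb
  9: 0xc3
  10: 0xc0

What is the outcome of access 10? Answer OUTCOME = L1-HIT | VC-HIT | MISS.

OUTCOME = L1-HIT

  [0] addr=0xe0 blk=28 s=0: MISS | VC []
  [1] addr=0xbc blk=23 s=3: MISS | VC []
  [2] addr=0xa4 blk=20 s=0: MISS | VC [28]
  [3] addr=0xbc blk=23 s=3: L1-HIT | VC [28]
  [4] addr=0xe6 blk=28 s=0: VC-HIT | VC [20]
  [5] addr=0x23 blk=4 s=0: MISS | VC [20, 28]
  [6] addr=0x9e blk=19 s=3: MISS | VC [20, 28, 23]
  [7] addr=0xbb blk=23 s=3: VC-HIT | VC [20, 28, 19]
  [8] addr=0xbb blk=23 s=3: L1-HIT | VC [20, 28, 19]
  [9] addr=0xc3 blk=24 s=0: MISS | VC [20, 28, 19, 4]
  [10] addr=0xc0 blk=24 s=0: L1-HIT | VC [20, 28, 19, 4]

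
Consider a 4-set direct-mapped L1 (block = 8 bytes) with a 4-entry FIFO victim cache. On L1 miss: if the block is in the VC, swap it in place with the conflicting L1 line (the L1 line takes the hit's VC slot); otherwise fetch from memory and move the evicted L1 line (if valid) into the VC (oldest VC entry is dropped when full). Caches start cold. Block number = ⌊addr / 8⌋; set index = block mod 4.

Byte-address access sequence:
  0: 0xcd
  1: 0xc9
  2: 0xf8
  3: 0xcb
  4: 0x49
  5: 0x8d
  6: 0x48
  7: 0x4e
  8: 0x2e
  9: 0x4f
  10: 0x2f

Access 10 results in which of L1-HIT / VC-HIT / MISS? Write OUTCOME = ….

OUTCOME = VC-HIT

  [0] addr=0xcd blk=25 s=1: MISS | VC []
  [1] addr=0xc9 blk=25 s=1: L1-HIT | VC []
  [2] addr=0xf8 blk=31 s=3: MISS | VC []
  [3] addr=0xcb blk=25 s=1: L1-HIT | VC []
  [4] addr=0x49 blk=9 s=1: MISS | VC [25]
  [5] addr=0x8d blk=17 s=1: MISS | VC [25, 9]
  [6] addr=0x48 blk=9 s=1: VC-HIT | VC [25, 17]
  [7] addr=0x4e blk=9 s=1: L1-HIT | VC [25, 17]
  [8] addr=0x2e blk=5 s=1: MISS | VC [25, 17, 9]
  [9] addr=0x4f blk=9 s=1: VC-HIT | VC [25, 17, 5]
  [10] addr=0x2f blk=5 s=1: VC-HIT | VC [25, 17, 9]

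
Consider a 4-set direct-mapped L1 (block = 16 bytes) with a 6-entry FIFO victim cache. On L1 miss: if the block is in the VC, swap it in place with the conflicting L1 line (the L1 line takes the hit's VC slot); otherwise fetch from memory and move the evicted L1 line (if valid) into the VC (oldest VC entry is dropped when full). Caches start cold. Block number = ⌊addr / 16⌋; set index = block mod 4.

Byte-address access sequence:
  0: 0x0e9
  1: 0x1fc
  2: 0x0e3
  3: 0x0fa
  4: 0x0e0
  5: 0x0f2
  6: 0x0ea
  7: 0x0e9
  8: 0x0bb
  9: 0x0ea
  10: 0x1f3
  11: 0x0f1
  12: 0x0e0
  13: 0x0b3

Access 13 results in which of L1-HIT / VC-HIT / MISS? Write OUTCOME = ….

0: 0xe9 (blk 14, set 2) → MISS  vc=[]
1: 0x1fc (blk 31, set 3) → MISS  vc=[]
2: 0xe3 (blk 14, set 2) → L1-HIT  vc=[]
3: 0xfa (blk 15, set 3) → MISS  vc=[31]
4: 0xe0 (blk 14, set 2) → L1-HIT  vc=[31]
5: 0xf2 (blk 15, set 3) → L1-HIT  vc=[31]
6: 0xea (blk 14, set 2) → L1-HIT  vc=[31]
7: 0xe9 (blk 14, set 2) → L1-HIT  vc=[31]
8: 0xbb (blk 11, set 3) → MISS  vc=[31, 15]
9: 0xea (blk 14, set 2) → L1-HIT  vc=[31, 15]
10: 0x1f3 (blk 31, set 3) → VC-HIT  vc=[11, 15]
11: 0xf1 (blk 15, set 3) → VC-HIT  vc=[11, 31]
12: 0xe0 (blk 14, set 2) → L1-HIT  vc=[11, 31]
13: 0xb3 (blk 11, set 3) → VC-HIT  vc=[15, 31]

OUTCOME = VC-HIT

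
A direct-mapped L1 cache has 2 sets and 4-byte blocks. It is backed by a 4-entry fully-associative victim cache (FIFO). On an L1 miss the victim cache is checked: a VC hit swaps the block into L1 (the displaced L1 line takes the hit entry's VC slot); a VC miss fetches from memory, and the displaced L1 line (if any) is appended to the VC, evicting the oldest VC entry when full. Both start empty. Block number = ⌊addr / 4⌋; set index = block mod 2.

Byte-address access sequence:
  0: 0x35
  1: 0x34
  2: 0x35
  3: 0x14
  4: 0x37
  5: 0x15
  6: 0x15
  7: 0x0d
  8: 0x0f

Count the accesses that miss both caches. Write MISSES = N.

MISSES = 3

0: 0x35 (blk 13, set 1) → MISS  vc=[]
1: 0x34 (blk 13, set 1) → L1-HIT  vc=[]
2: 0x35 (blk 13, set 1) → L1-HIT  vc=[]
3: 0x14 (blk 5, set 1) → MISS  vc=[13]
4: 0x37 (blk 13, set 1) → VC-HIT  vc=[5]
5: 0x15 (blk 5, set 1) → VC-HIT  vc=[13]
6: 0x15 (blk 5, set 1) → L1-HIT  vc=[13]
7: 0xd (blk 3, set 1) → MISS  vc=[13, 5]
8: 0xf (blk 3, set 1) → L1-HIT  vc=[13, 5]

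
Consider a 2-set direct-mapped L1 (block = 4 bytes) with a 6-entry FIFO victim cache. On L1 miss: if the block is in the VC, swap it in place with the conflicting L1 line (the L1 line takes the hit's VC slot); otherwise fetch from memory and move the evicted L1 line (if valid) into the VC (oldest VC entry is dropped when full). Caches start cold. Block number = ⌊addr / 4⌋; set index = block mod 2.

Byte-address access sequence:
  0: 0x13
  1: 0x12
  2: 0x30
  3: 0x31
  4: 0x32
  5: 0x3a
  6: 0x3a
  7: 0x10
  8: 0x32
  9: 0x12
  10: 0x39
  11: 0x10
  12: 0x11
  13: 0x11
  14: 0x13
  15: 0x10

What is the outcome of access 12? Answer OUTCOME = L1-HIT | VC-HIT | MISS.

  [0] addr=0x13 blk=4 s=0: MISS | VC []
  [1] addr=0x12 blk=4 s=0: L1-HIT | VC []
  [2] addr=0x30 blk=12 s=0: MISS | VC [4]
  [3] addr=0x31 blk=12 s=0: L1-HIT | VC [4]
  [4] addr=0x32 blk=12 s=0: L1-HIT | VC [4]
  [5] addr=0x3a blk=14 s=0: MISS | VC [4, 12]
  [6] addr=0x3a blk=14 s=0: L1-HIT | VC [4, 12]
  [7] addr=0x10 blk=4 s=0: VC-HIT | VC [14, 12]
  [8] addr=0x32 blk=12 s=0: VC-HIT | VC [14, 4]
  [9] addr=0x12 blk=4 s=0: VC-HIT | VC [14, 12]
  [10] addr=0x39 blk=14 s=0: VC-HIT | VC [4, 12]
  [11] addr=0x10 blk=4 s=0: VC-HIT | VC [14, 12]
  [12] addr=0x11 blk=4 s=0: L1-HIT | VC [14, 12]
  [13] addr=0x11 blk=4 s=0: L1-HIT | VC [14, 12]
  [14] addr=0x13 blk=4 s=0: L1-HIT | VC [14, 12]
  [15] addr=0x10 blk=4 s=0: L1-HIT | VC [14, 12]

OUTCOME = L1-HIT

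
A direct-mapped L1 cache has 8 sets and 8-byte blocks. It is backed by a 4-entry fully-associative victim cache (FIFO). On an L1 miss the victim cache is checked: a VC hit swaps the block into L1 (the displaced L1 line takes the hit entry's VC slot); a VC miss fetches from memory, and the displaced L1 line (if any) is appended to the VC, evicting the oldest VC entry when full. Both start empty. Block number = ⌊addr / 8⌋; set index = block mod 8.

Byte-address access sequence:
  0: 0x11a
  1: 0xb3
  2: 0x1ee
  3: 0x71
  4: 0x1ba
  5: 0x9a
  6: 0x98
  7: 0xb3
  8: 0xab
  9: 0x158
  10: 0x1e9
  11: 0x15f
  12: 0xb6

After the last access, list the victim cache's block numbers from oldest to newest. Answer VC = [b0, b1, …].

VC = [14, 35, 21, 19]

  [0] addr=0x11a blk=35 s=3: MISS | VC []
  [1] addr=0xb3 blk=22 s=6: MISS | VC []
  [2] addr=0x1ee blk=61 s=5: MISS | VC []
  [3] addr=0x71 blk=14 s=6: MISS | VC [22]
  [4] addr=0x1ba blk=55 s=7: MISS | VC [22]
  [5] addr=0x9a blk=19 s=3: MISS | VC [22, 35]
  [6] addr=0x98 blk=19 s=3: L1-HIT | VC [22, 35]
  [7] addr=0xb3 blk=22 s=6: VC-HIT | VC [14, 35]
  [8] addr=0xab blk=21 s=5: MISS | VC [14, 35, 61]
  [9] addr=0x158 blk=43 s=3: MISS | VC [14, 35, 61, 19]
  [10] addr=0x1e9 blk=61 s=5: VC-HIT | VC [14, 35, 21, 19]
  [11] addr=0x15f blk=43 s=3: L1-HIT | VC [14, 35, 21, 19]
  [12] addr=0xb6 blk=22 s=6: L1-HIT | VC [14, 35, 21, 19]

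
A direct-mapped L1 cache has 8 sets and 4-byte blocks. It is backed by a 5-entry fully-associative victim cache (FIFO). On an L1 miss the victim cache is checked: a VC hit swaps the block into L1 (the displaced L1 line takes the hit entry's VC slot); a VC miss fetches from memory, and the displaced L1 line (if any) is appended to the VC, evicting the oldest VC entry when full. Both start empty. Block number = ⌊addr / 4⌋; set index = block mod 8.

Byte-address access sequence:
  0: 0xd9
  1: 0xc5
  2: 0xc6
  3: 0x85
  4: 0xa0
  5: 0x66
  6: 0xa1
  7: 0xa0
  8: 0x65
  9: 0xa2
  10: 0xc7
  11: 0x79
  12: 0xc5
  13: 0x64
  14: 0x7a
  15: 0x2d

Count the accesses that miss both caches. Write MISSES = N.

MISSES = 7

0: 0xd9 (blk 54, set 6) → MISS  vc=[]
1: 0xc5 (blk 49, set 1) → MISS  vc=[]
2: 0xc6 (blk 49, set 1) → L1-HIT  vc=[]
3: 0x85 (blk 33, set 1) → MISS  vc=[49]
4: 0xa0 (blk 40, set 0) → MISS  vc=[49]
5: 0x66 (blk 25, set 1) → MISS  vc=[49, 33]
6: 0xa1 (blk 40, set 0) → L1-HIT  vc=[49, 33]
7: 0xa0 (blk 40, set 0) → L1-HIT  vc=[49, 33]
8: 0x65 (blk 25, set 1) → L1-HIT  vc=[49, 33]
9: 0xa2 (blk 40, set 0) → L1-HIT  vc=[49, 33]
10: 0xc7 (blk 49, set 1) → VC-HIT  vc=[25, 33]
11: 0x79 (blk 30, set 6) → MISS  vc=[25, 33, 54]
12: 0xc5 (blk 49, set 1) → L1-HIT  vc=[25, 33, 54]
13: 0x64 (blk 25, set 1) → VC-HIT  vc=[49, 33, 54]
14: 0x7a (blk 30, set 6) → L1-HIT  vc=[49, 33, 54]
15: 0x2d (blk 11, set 3) → MISS  vc=[49, 33, 54]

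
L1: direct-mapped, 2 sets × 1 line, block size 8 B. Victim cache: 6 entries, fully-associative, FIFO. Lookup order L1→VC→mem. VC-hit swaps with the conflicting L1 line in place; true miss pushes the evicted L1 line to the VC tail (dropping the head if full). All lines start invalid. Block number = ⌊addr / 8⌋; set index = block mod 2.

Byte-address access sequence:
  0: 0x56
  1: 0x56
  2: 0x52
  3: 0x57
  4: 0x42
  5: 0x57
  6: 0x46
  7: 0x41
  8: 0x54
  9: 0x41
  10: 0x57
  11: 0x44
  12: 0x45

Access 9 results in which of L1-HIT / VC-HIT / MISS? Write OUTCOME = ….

OUTCOME = VC-HIT

0: 0x56 (blk 10, set 0) → MISS  vc=[]
1: 0x56 (blk 10, set 0) → L1-HIT  vc=[]
2: 0x52 (blk 10, set 0) → L1-HIT  vc=[]
3: 0x57 (blk 10, set 0) → L1-HIT  vc=[]
4: 0x42 (blk 8, set 0) → MISS  vc=[10]
5: 0x57 (blk 10, set 0) → VC-HIT  vc=[8]
6: 0x46 (blk 8, set 0) → VC-HIT  vc=[10]
7: 0x41 (blk 8, set 0) → L1-HIT  vc=[10]
8: 0x54 (blk 10, set 0) → VC-HIT  vc=[8]
9: 0x41 (blk 8, set 0) → VC-HIT  vc=[10]
10: 0x57 (blk 10, set 0) → VC-HIT  vc=[8]
11: 0x44 (blk 8, set 0) → VC-HIT  vc=[10]
12: 0x45 (blk 8, set 0) → L1-HIT  vc=[10]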